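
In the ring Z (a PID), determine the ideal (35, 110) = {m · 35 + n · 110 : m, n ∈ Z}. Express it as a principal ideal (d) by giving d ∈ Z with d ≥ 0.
(35, 110) = (5); d = 5

In the PID Z, (a, b) is generated by gcd(a, b). Compute gcd(110, 35) with the extended Euclidean algorithm, tracking rows (r, s, t) with s·110 + t·35 = r:
  row A: (110, 1, 0)   [1·110 + 0·35 = 110]
  row B: (35, 0, 1)   [0·110 + 1·35 = 35]
  110 = 3·35 + 5   → row C = row A − 3·row B = (5, 1, −3)   [check: 1·110 − 3·35 = 5]
  35 = 7·5 + 0   → remainder 0, stop. gcd = 5 (last nonzero row C).
So gcd(35, 110) = 5, with Bézout identity 1·110 − 3·35 = 5. Containment (⊇): the Bézout identity exhibits 5 as an element of (35, 110), giving (5) ⊆ (35, 110). Containment (⊆): since 5 | 35 and 5 | 110 (35 = 5·7, 110 = 5·22), every Z-linear combination of 35 and 110 is divisible by 5, so (35, 110) ⊆ (5). Therefore (35, 110) = (5), d = 5.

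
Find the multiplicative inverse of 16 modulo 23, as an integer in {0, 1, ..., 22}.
16^(−1) ≡ 13 (mod 23)

Apply the extended Euclidean algorithm to (23, 16), tracking rows (r, s, t) with s·23 + t·16 = r. Each division r_prev = q·r_cur + r_new produces the new row as (previous row) − q·(current row):
  row A: (23, 1, 0)   [1·23 + 0·16 = 23]
  row B: (16, 0, 1)   [0·23 + 1·16 = 16]
  23 = 1·16 + 7   → row C = row A − 1·row B = (7, 1, −1)   [check: 1·23 − 1·16 = 7]
  16 = 2·7 + 2   → row D = row B − 2·row C = (2, −2, 3)   [check: −2·23 + 3·16 = 2]
  7 = 3·2 + 1   → row E = row C − 3·row D = (1, 7, −10)   [check: 7·23 − 10·16 = 1]
  2 = 2·1 + 0   → remainder 0, stop. gcd = 1 (last nonzero row E).
The gcd is 1, so 16 is invertible mod 23. The last nonzero row gives 7·23 − 10·16 = 1, so t = −10. So 16^(−1) ≡ −10 ≡ 13 (mod 23). Verify: 16 · 13 = 208 ≡ 1 (mod 23). ✓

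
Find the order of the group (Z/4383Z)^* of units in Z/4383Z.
|(Z/4383Z)^*| = 2916

(Z/4383Z)^* consists of the classes a with gcd(a, 4383) = 1, so its order is φ(4383). φ is multiplicative, with φ(p^e) = p^e − p^(e−1). Factorise 4383 = 3^2 · 487. Then
  φ(4383) = (3^2 − 3^1) · (487 − 1) = 6 · 486 = 2916.
Thus |(Z/4383Z)^*| = 2916.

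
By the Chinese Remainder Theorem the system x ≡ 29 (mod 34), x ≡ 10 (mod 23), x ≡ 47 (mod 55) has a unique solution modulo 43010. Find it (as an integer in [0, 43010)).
x ≡ 11487 (mod 43010); the representative in [0, 43010) is 11487

The moduli 34, 23, 55 are pairwise coprime, so by the CRT there is a unique solution mod 34·23·55 = 43010.
Solve by successive substitution. Start with x ≡ 29 (mod 34).
  Combine with x ≡ 10 (mod 23): write x = 29 + 34·t and require 29 + 34·t ≡ 10 (mod 23), i.e. 34·t ≡ 10 − 29 ≡ 4 (mod 23). Since 34^(−1) ≡ 21 (mod 23) (34 ≡ 11 (mod 23)), t ≡ 21·4 ≡ 15 (mod 23). So x ≡ 29 + 34·15 = 539 (mod 782).
  Combine with x ≡ 47 (mod 55): write x = 539 + 782·t and require 539 + 782·t ≡ 47 (mod 55), i.e. 782·t ≡ 47 − 539 ≡ 3 (mod 55). Since 782^(−1) ≡ 23 (mod 55) (782 ≡ 12 (mod 55)), t ≡ 23·3 ≡ 14 (mod 55). So x ≡ 539 + 782·14 = 11487 (mod 43010).
Unique solution in [0, 43010): x = 11487.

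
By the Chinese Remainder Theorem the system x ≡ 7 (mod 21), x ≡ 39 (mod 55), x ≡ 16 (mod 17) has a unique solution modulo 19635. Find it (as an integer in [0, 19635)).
The moduli 21, 55, 17 are pairwise coprime, so by the CRT there is a unique solution mod 21·55·17 = 19635.
Solve by successive substitution. Start with x ≡ 7 (mod 21).
  Combine with x ≡ 39 (mod 55): write x = 7 + 21·t and require 7 + 21·t ≡ 39 (mod 55), i.e. 21·t ≡ 39 − 7 ≡ 32 (mod 55). Since 21^(−1) ≡ 21 (mod 55), t ≡ 21·32 ≡ 12 (mod 55). So x ≡ 7 + 21·12 = 259 (mod 1155).
  Combine with x ≡ 16 (mod 17): write x = 259 + 1155·t and require 259 + 1155·t ≡ 16 (mod 17), i.e. 1155·t ≡ 16 − 259 ≡ 12 (mod 17). Since 1155^(−1) ≡ 16 (mod 17) (1155 ≡ 16 (mod 17)), t ≡ 16·12 ≡ 5 (mod 17). So x ≡ 259 + 1155·5 = 6034 (mod 19635).
Unique solution in [0, 19635): x = 6034.

Final answer: x ≡ 6034 (mod 19635); the representative in [0, 19635) is 6034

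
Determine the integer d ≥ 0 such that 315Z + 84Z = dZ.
(315, 84) = (21); d = 21

In the PID Z, (a, b) is generated by gcd(a, b). Compute gcd(315, 84) with the extended Euclidean algorithm, tracking rows (r, s, t) with s·315 + t·84 = r:
  row A: (315, 1, 0)   [1·315 + 0·84 = 315]
  row B: (84, 0, 1)   [0·315 + 1·84 = 84]
  315 = 3·84 + 63   → row C = row A − 3·row B = (63, 1, −3)   [check: 1·315 − 3·84 = 63]
  84 = 1·63 + 21   → row D = row B − 1·row C = (21, −1, 4)   [check: −1·315 + 4·84 = 21]
  63 = 3·21 + 0   → remainder 0, stop. gcd = 21 (last nonzero row D).
So gcd(315, 84) = 21, with Bézout identity −1·315 + 4·84 = 21. Containment (⊇): the Bézout identity exhibits 21 as an element of (315, 84), giving (21) ⊆ (315, 84). Containment (⊆): since 21 | 315 and 21 | 84 (315 = 21·15, 84 = 21·4), every Z-linear combination of 315 and 84 is divisible by 21, so (315, 84) ⊆ (21). Therefore (315, 84) = (21), d = 21.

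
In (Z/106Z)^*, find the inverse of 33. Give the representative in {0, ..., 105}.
Apply the extended Euclidean algorithm to (106, 33), tracking rows (r, s, t) with s·106 + t·33 = r. Each division r_prev = q·r_cur + r_new produces the new row as (previous row) − q·(current row):
  row A: (106, 1, 0)   [1·106 + 0·33 = 106]
  row B: (33, 0, 1)   [0·106 + 1·33 = 33]
  106 = 3·33 + 7   → row C = row A − 3·row B = (7, 1, −3)   [check: 1·106 − 3·33 = 7]
  33 = 4·7 + 5   → row D = row B − 4·row C = (5, −4, 13)   [check: −4·106 + 13·33 = 5]
  7 = 1·5 + 2   → row E = row C − 1·row D = (2, 5, −16)   [check: 5·106 − 16·33 = 2]
  5 = 2·2 + 1   → row F = row D − 2·row E = (1, −14, 45)   [check: −14·106 + 45·33 = 1]
  2 = 2·1 + 0   → remainder 0, stop. gcd = 1 (last nonzero row F).
The gcd is 1, so 33 is invertible mod 106. The last nonzero row gives −14·106 + 45·33 = 1, so t = 45. So 33^(−1) ≡ 45 (mod 106). Verify: 33 · 45 = 1485 ≡ 1 (mod 106). ✓

Final answer: 33^(−1) ≡ 45 (mod 106)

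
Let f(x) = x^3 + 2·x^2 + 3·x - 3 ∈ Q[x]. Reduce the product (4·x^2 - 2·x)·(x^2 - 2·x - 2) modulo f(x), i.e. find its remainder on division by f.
First multiply in Q[x] without reducing: a · b = 4·x^4 - 10·x^3 - 4·x^2 + 4·x. Now divide by f(x) = x^3 + 2·x^2 + 3·x - 3, eliminating the leading term at each step:
  leading term 4·x^4: subtract (4·x)·f(x) = 4·x^4 + 8·x^3 + 12·x^2 - 12·x, leaving -18·x^3 - 16·x^2 + 16·x
  leading term -18·x^3: subtract (-18)·f(x) = -18·x^3 - 36·x^2 - 54·x + 54, leaving 20·x^2 + 70·x - 54
The degree is now < 3, so this is the remainder. Hence a · b ≡ 20·x^2 + 70·x - 54 in Q[x]/(f).

Final answer: a · b ≡ 20·x^2 + 70·x - 54 (mod f(x))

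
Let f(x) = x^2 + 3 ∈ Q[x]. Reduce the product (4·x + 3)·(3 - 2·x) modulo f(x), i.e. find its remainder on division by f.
a · b ≡ 6·x + 33 (mod f(x))

First multiply in Q[x] without reducing: a · b = -8·x^2 + 6·x + 9. Now divide by f(x) = x^2 + 3, eliminating the leading term at each step:
  leading term -8·x^2: subtract (-8)·f(x) = -8·x^2 - 24, leaving 6·x + 33
The degree is now < 2, so this is the remainder. Hence a · b ≡ 6·x + 33 in Q[x]/(f).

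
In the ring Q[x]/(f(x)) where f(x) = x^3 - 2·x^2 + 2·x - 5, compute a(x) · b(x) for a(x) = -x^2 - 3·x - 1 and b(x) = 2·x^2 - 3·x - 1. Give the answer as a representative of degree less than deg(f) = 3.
First multiply in Q[x] without reducing: a · b = -2·x^4 - 3·x^3 + 8·x^2 + 6·x + 1. Now divide by f(x) = x^3 - 2·x^2 + 2·x - 5, eliminating the leading term at each step:
  leading term -2·x^4: subtract (-2·x)·f(x) = -2·x^4 + 4·x^3 - 4·x^2 + 10·x, leaving -7·x^3 + 12·x^2 - 4·x + 1
  leading term -7·x^3: subtract (-7)·f(x) = -7·x^3 + 14·x^2 - 14·x + 35, leaving -2·x^2 + 10·x - 34
The degree is now < 3, so this is the remainder. Hence a · b ≡ -2·x^2 + 10·x - 34 in Q[x]/(f).

Final answer: a · b ≡ -2·x^2 + 10·x - 34 (mod f(x))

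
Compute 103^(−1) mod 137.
103^(−1) ≡ 4 (mod 137)

Apply the extended Euclidean algorithm to (137, 103), tracking rows (r, s, t) with s·137 + t·103 = r. Each division r_prev = q·r_cur + r_new produces the new row as (previous row) − q·(current row):
  row A: (137, 1, 0)   [1·137 + 0·103 = 137]
  row B: (103, 0, 1)   [0·137 + 1·103 = 103]
  137 = 1·103 + 34   → row C = row A − 1·row B = (34, 1, −1)   [check: 1·137 − 1·103 = 34]
  103 = 3·34 + 1   → row D = row B − 3·row C = (1, −3, 4)   [check: −3·137 + 4·103 = 1]
  34 = 34·1 + 0   → remainder 0, stop. gcd = 1 (last nonzero row D).
The gcd is 1, so 103 is invertible mod 137. The last nonzero row gives −3·137 + 4·103 = 1, so t = 4. So 103^(−1) ≡ 4 (mod 137). Verify: 103 · 4 = 412 ≡ 1 (mod 137). ✓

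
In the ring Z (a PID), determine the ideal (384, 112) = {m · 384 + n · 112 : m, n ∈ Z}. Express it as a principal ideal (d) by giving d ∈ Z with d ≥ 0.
(384, 112) = (16); d = 16

In the PID Z, (a, b) is generated by gcd(a, b). Compute gcd(384, 112) with the extended Euclidean algorithm, tracking rows (r, s, t) with s·384 + t·112 = r:
  row A: (384, 1, 0)   [1·384 + 0·112 = 384]
  row B: (112, 0, 1)   [0·384 + 1·112 = 112]
  384 = 3·112 + 48   → row C = row A − 3·row B = (48, 1, −3)   [check: 1·384 − 3·112 = 48]
  112 = 2·48 + 16   → row D = row B − 2·row C = (16, −2, 7)   [check: −2·384 + 7·112 = 16]
  48 = 3·16 + 0   → remainder 0, stop. gcd = 16 (last nonzero row D).
So gcd(384, 112) = 16, with Bézout identity −2·384 + 7·112 = 16. Containment (⊇): the Bézout identity exhibits 16 as an element of (384, 112), giving (16) ⊆ (384, 112). Containment (⊆): since 16 | 384 and 16 | 112 (384 = 16·24, 112 = 16·7), every Z-linear combination of 384 and 112 is divisible by 16, so (384, 112) ⊆ (16). Therefore (384, 112) = (16), d = 16.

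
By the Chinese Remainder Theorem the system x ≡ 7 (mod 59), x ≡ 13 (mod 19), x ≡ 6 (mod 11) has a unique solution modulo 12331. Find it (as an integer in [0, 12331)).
x ≡ 2426 (mod 12331); the representative in [0, 12331) is 2426

The moduli 59, 19, 11 are pairwise coprime, so by the CRT there is a unique solution mod 59·19·11 = 12331.
Solve by successive substitution. Start with x ≡ 7 (mod 59).
  Combine with x ≡ 13 (mod 19): write x = 7 + 59·t and require 7 + 59·t ≡ 13 (mod 19), i.e. 59·t ≡ 13 − 7 ≡ 6 (mod 19). Since 59^(−1) ≡ 10 (mod 19) (59 ≡ 2 (mod 19)), t ≡ 10·6 ≡ 3 (mod 19). So x ≡ 7 + 59·3 = 184 (mod 1121).
  Combine with x ≡ 6 (mod 11): write x = 184 + 1121·t and require 184 + 1121·t ≡ 6 (mod 11), i.e. 1121·t ≡ 6 − 184 ≡ 9 (mod 11). Since 1121^(−1) ≡ 10 (mod 11) (1121 ≡ 10 (mod 11)), t ≡ 10·9 ≡ 2 (mod 11). So x ≡ 184 + 1121·2 = 2426 (mod 12331).
Unique solution in [0, 12331): x = 2426.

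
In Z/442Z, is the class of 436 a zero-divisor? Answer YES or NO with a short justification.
YES

gcd(436, 442) = 2 > 1, so 436 is not a unit in Z/442Z. In Z/nZ every nonzero non-unit is a zero-divisor: explicitly, take b = 442/gcd = 221 ≠ 0 (mod 442); then 436·221 = 96356 = 218·442, i.e. 436·221 ≡ 0 (mod 442). So 436 is a zero-divisor.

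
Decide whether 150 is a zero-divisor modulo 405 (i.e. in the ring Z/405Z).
gcd(150, 405) = 15 > 1, so 150 is not a unit in Z/405Z. In Z/nZ every nonzero non-unit is a zero-divisor: explicitly, take b = 405/gcd = 27 ≠ 0 (mod 405); then 150·27 = 4050 = 10·405, i.e. 150·27 ≡ 0 (mod 405). So 150 is a zero-divisor.

Final answer: YES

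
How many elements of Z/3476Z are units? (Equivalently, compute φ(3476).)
Z/3476Z has φ(3476) = 1560 units

An element a ∈ Z/3476Z is a unit iff gcd(a, 3476) = 1, so the number of units is φ(3476). φ is multiplicative, with φ(p^e) = p^e − p^(e−1). Factorise 3476 = 2^2 · 11 · 79. Then
  φ(3476) = (2^2 − 2^1) · (11 − 1) · (79 − 1) = 2 · 10 · 78 = 1560.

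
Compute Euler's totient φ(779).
φ(779) = 720

φ is multiplicative, with φ(p^e) = p^e − p^(e−1). Factorise 779 = 19 · 41. Then
  φ(779) = (19 − 1) · (41 − 1) = 18 · 40 = 720.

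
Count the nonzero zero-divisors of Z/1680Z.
Z/1680Z has 1295 nonzero zero-divisors

In Z/1680Z each nonzero element is either a unit (gcd with 1680 is 1) or a zero-divisor (gcd > 1). The number of units is φ(1680): factorise 1680 = 2^4 · 3 · 5 · 7, so φ(1680) = (2^4 − 2^3) · (3 − 1) · (5 − 1) · (7 − 1) = 8 · 2 · 4 · 6 = 384. The nonzero elements number 1680 − 1 = 1679. Hence the nonzero zero-divisors number 1679 − 384 = 1295.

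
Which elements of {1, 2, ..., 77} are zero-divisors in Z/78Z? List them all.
nonzero zero-divisors of Z/78Z = {2, 3, 4, 6, 8, 9, 10, 12, 13, 14, 15, 16, 18, 20, 21, 22, 24, 26, 27, 28, 30, 32, 33, 34, 36, 38, 39, 40, 42, 44, 45, 46, 48, 50, 51, 52, 54, 56, 57, 58, 60, 62, 63, 64, 65, 66, 68, 69, 70, 72, 74, 75, 76}

An element a ∈ Z/78Z (with a ≠ 0) is a zero-divisor iff gcd(a, 78) > 1 (because a is a unit precisely when gcd(a, n) = 1, and in Z/nZ every nonzero, non-unit element is a zero-divisor). Scan a = 1, ..., 77 and keep those with gcd(a, 78) > 1:
  gcd(2, 78) = 2, gcd(3, 78) = 3, gcd(4, 78) = 2, gcd(6, 78) = 6, gcd(8, 78) = 2, gcd(9, 78) = 3, gcd(10, 78) = 2, gcd(12, 78) = 6, gcd(13, 78) = 13, gcd(14, 78) = 2, gcd(15, 78) = 3, gcd(16, 78) = 2, gcd(18, 78) = 6, gcd(20, 78) = 2, gcd(21, 78) = 3, gcd(22, 78) = 2, gcd(24, 78) = 6, gcd(26, 78) = 26, gcd(27, 78) = 3, gcd(28, 78) = 2, gcd(30, 78) = 6, gcd(32, 78) = 2, gcd(33, 78) = 3, gcd(34, 78) = 2, gcd(36, 78) = 6, gcd(38, 78) = 2, gcd(39, 78) = 39, gcd(40, 78) = 2, gcd(42, 78) = 6, gcd(44, 78) = 2, gcd(45, 78) = 3, gcd(46, 78) = 2, gcd(48, 78) = 6, gcd(50, 78) = 2, gcd(51, 78) = 3, gcd(52, 78) = 26, gcd(54, 78) = 6, gcd(56, 78) = 2, gcd(57, 78) = 3, gcd(58, 78) = 2, gcd(60, 78) = 6, gcd(62, 78) = 2, gcd(63, 78) = 3, gcd(64, 78) = 2, gcd(65, 78) = 13, gcd(66, 78) = 6, gcd(68, 78) = 2, gcd(69, 78) = 3, gcd(70, 78) = 2, gcd(72, 78) = 6, gcd(74, 78) = 2, gcd(75, 78) = 3, gcd(76, 78) = 2.
All other a ∈ {1, ..., 77} have gcd(a, 78) = 1 and are units. So the nonzero zero-divisors are exactly the 53 values of a appearing in this scan.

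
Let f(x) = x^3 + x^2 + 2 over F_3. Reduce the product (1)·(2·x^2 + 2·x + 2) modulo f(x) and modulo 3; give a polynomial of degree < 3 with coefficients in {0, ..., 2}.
a · b ≡ 2·x^2 + 2·x + 2 (mod f(x))

Multiply as integer polynomials: a · b = 2·x^2 + 2·x + 2. Reducing coefficients mod 3: a · b ≡ 2·x^2 + 2·x + 2. This already has degree < 3, so no reduction by f is needed. Hence a · b ≡ 2·x^2 + 2·x + 2 in F_3[x]/(f).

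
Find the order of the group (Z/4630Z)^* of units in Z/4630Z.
|(Z/4630Z)^*| = 1848

(Z/4630Z)^* consists of the classes a with gcd(a, 4630) = 1, so its order is φ(4630). φ is multiplicative, with φ(p^e) = p^e − p^(e−1). Factorise 4630 = 2 · 5 · 463. Then
  φ(4630) = (2 − 1) · (5 − 1) · (463 − 1) = 1 · 4 · 462 = 1848.
Thus |(Z/4630Z)^*| = 1848.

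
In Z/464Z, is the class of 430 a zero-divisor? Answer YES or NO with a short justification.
gcd(430, 464) = 2 > 1, so 430 is not a unit in Z/464Z. In Z/nZ every nonzero non-unit is a zero-divisor: explicitly, take b = 464/gcd = 232 ≠ 0 (mod 464); then 430·232 = 99760 = 215·464, i.e. 430·232 ≡ 0 (mod 464). So 430 is a zero-divisor.

Final answer: YES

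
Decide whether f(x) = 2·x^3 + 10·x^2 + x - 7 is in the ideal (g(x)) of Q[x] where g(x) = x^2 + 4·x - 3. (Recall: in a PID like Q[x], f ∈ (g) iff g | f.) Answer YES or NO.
NO

In Q[x] the ideal (g) consists of all multiples of g, so f ∈ (g) iff g | f, i.e. iff the remainder of f on division by g is 0. Divide f by g (g is monic, so eliminate the leading term of the running remainder at each step):
  leading term 2·x^3: subtract (2·x)·g(x) = 2·x^3 + 8·x^2 - 6·x, leaving 2·x^2 + 7·x - 7
  leading term 2·x^2: subtract (2)·g(x) = 2·x^2 + 8·x - 6, leaving -x - 1
The remainder r(x) = -x - 1 ≠ 0 (and deg r < deg g), so g ∤ f, i.e. f ∉ (g).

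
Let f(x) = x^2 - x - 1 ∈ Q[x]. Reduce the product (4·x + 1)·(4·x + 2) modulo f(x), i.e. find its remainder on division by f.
First multiply in Q[x] without reducing: a · b = 16·x^2 + 12·x + 2. Now divide by f(x) = x^2 - x - 1, eliminating the leading term at each step:
  leading term 16·x^2: subtract (16)·f(x) = 16·x^2 - 16·x - 16, leaving 28·x + 18
The degree is now < 2, so this is the remainder. Hence a · b ≡ 28·x + 18 in Q[x]/(f).

Final answer: a · b ≡ 28·x + 18 (mod f(x))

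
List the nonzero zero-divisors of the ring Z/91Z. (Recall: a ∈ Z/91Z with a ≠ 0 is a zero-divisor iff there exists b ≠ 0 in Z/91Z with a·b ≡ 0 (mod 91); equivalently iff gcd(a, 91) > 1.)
nonzero zero-divisors of Z/91Z = {7, 13, 14, 21, 26, 28, 35, 39, 42, 49, 52, 56, 63, 65, 70, 77, 78, 84}

An element a ∈ Z/91Z (with a ≠ 0) is a zero-divisor iff gcd(a, 91) > 1 (because a is a unit precisely when gcd(a, n) = 1, and in Z/nZ every nonzero, non-unit element is a zero-divisor). Scan a = 1, ..., 90 and keep those with gcd(a, 91) > 1:
  gcd(7, 91) = 7, gcd(13, 91) = 13, gcd(14, 91) = 7, gcd(21, 91) = 7, gcd(26, 91) = 13, gcd(28, 91) = 7, gcd(35, 91) = 7, gcd(39, 91) = 13, gcd(42, 91) = 7, gcd(49, 91) = 7, gcd(52, 91) = 13, gcd(56, 91) = 7, gcd(63, 91) = 7, gcd(65, 91) = 13, gcd(70, 91) = 7, gcd(77, 91) = 7, gcd(78, 91) = 13, gcd(84, 91) = 7.
All other a ∈ {1, ..., 90} have gcd(a, 91) = 1 and are units. So the nonzero zero-divisors are exactly the 18 values of a appearing in this scan.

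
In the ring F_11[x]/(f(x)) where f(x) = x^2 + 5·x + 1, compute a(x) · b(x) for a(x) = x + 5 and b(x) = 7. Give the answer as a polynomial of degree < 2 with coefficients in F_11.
a · b ≡ 7·x + 2 (mod f(x))

Multiply as integer polynomials: a · b = 7·x + 35. Reducing coefficients mod 11: a · b ≡ 7·x + 2. This already has degree < 2, so no reduction by f is needed. Hence a · b ≡ 7·x + 2 in F_11[x]/(f).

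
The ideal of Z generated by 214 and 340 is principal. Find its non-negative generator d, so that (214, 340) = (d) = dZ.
In the PID Z, (a, b) is generated by gcd(a, b). Compute gcd(340, 214) with the extended Euclidean algorithm, tracking rows (r, s, t) with s·340 + t·214 = r:
  row A: (340, 1, 0)   [1·340 + 0·214 = 340]
  row B: (214, 0, 1)   [0·340 + 1·214 = 214]
  340 = 1·214 + 126   → row C = row A − 1·row B = (126, 1, −1)   [check: 1·340 − 1·214 = 126]
  214 = 1·126 + 88   → row D = row B − 1·row C = (88, −1, 2)   [check: −1·340 + 2·214 = 88]
  126 = 1·88 + 38   → row E = row C − 1·row D = (38, 2, −3)   [check: 2·340 − 3·214 = 38]
  88 = 2·38 + 12   → row F = row D − 2·row E = (12, −5, 8)   [check: −5·340 + 8·214 = 12]
  38 = 3·12 + 2   → row G = row E − 3·row F = (2, 17, −27)   [check: 17·340 − 27·214 = 2]
  12 = 6·2 + 0   → remainder 0, stop. gcd = 2 (last nonzero row G).
So gcd(214, 340) = 2, with Bézout identity 17·340 − 27·214 = 2. Containment (⊇): the Bézout identity exhibits 2 as an element of (214, 340), giving (2) ⊆ (214, 340). Containment (⊆): since 2 | 214 and 2 | 340 (214 = 2·107, 340 = 2·170), every Z-linear combination of 214 and 340 is divisible by 2, so (214, 340) ⊆ (2). Therefore (214, 340) = (2), d = 2.

Final answer: (214, 340) = (2); d = 2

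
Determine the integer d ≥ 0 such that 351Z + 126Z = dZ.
In the PID Z, (a, b) is generated by gcd(a, b). Compute gcd(351, 126) with the extended Euclidean algorithm, tracking rows (r, s, t) with s·351 + t·126 = r:
  row A: (351, 1, 0)   [1·351 + 0·126 = 351]
  row B: (126, 0, 1)   [0·351 + 1·126 = 126]
  351 = 2·126 + 99   → row C = row A − 2·row B = (99, 1, −2)   [check: 1·351 − 2·126 = 99]
  126 = 1·99 + 27   → row D = row B − 1·row C = (27, −1, 3)   [check: −1·351 + 3·126 = 27]
  99 = 3·27 + 18   → row E = row C − 3·row D = (18, 4, −11)   [check: 4·351 − 11·126 = 18]
  27 = 1·18 + 9   → row F = row D − 1·row E = (9, −5, 14)   [check: −5·351 + 14·126 = 9]
  18 = 2·9 + 0   → remainder 0, stop. gcd = 9 (last nonzero row F).
So gcd(351, 126) = 9, with Bézout identity −5·351 + 14·126 = 9. Containment (⊇): the Bézout identity exhibits 9 as an element of (351, 126), giving (9) ⊆ (351, 126). Containment (⊆): since 9 | 351 and 9 | 126 (351 = 9·39, 126 = 9·14), every Z-linear combination of 351 and 126 is divisible by 9, so (351, 126) ⊆ (9). Therefore (351, 126) = (9), d = 9.

Final answer: (351, 126) = (9); d = 9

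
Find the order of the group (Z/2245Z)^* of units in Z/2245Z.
|(Z/2245Z)^*| = 1792

(Z/2245Z)^* consists of the classes a with gcd(a, 2245) = 1, so its order is φ(2245). φ is multiplicative, with φ(p^e) = p^e − p^(e−1). Factorise 2245 = 5 · 449. Then
  φ(2245) = (5 − 1) · (449 − 1) = 4 · 448 = 1792.
Thus |(Z/2245Z)^*| = 1792.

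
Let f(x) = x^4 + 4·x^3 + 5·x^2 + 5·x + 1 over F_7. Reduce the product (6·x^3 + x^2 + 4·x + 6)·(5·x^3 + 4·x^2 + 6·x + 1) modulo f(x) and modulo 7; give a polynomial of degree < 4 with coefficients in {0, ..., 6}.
Multiply as integer polynomials: a · b = 30·x^6 + 29·x^5 + 60·x^4 + 58·x^3 + 49·x^2 + 40·x + 6. Reducing coefficients mod 7: a · b ≡ 2·x^6 + x^5 + 4·x^4 + 2·x^3 + 5·x + 6. Now divide by f(x) = x^4 + 4·x^3 + 5·x^2 + 5·x + 1 in F_7[x], eliminating the leading term at each step:
  leading term 2·x^6: subtract (2·x^2)·f(x) = 2·x^6 + x^5 + 3·x^4 + 3·x^3 + 2·x^2, leaving x^4 + 6·x^3 + 5·x^2 + 5·x + 6 (coefficients mod 7)
  leading term x^4: subtract (1)·f(x) = x^4 + 4·x^3 + 5·x^2 + 5·x + 1, leaving 2·x^3 + 5 (coefficients mod 7)
The degree is now < 4, so this is the remainder. Hence a · b ≡ 2·x^3 + 5 in F_7[x]/(f).

Final answer: a · b ≡ 2·x^3 + 5 (mod f(x))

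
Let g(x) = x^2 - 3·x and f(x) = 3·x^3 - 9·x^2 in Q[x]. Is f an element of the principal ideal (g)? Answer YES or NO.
YES

In Q[x] the ideal (g) consists of all multiples of g, so f ∈ (g) iff g | f, i.e. iff the remainder of f on division by g is 0. Divide f by g (g is monic, so eliminate the leading term of the running remainder at each step):
  leading term 3·x^3: subtract (3·x)·g(x) = 3·x^3 - 9·x^2, leaving 0
The remainder is 0, so f(x) = g(x) · h(x) with h(x) = 3·x. Hence g | f, i.e. f ∈ (g).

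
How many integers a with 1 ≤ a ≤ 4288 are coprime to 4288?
2112

The number of a ∈ {1, ..., 4288} with gcd(a, 4288) = 1 is by definition Euler's totient φ(4288). φ is multiplicative, with φ(p^e) = p^e − p^(e−1). Factorise 4288 = 2^6 · 67. Then
  φ(4288) = (2^6 − 2^5) · (67 − 1) = 32 · 66 = 2112.
So there are 2112 such integers.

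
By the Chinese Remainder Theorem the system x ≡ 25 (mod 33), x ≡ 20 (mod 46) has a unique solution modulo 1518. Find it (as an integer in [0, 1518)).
The moduli 33, 46 are pairwise coprime, so by the CRT there is a unique solution mod 33·46 = 1518.
Solve by successive substitution. Start with x ≡ 25 (mod 33).
  Combine with x ≡ 20 (mod 46): write x = 25 + 33·t and require 25 + 33·t ≡ 20 (mod 46), i.e. 33·t ≡ 20 − 25 ≡ 41 (mod 46). Since 33^(−1) ≡ 7 (mod 46), t ≡ 7·41 ≡ 11 (mod 46). So x ≡ 25 + 33·11 = 388 (mod 1518).
Unique solution in [0, 1518): x = 388.

Final answer: x ≡ 388 (mod 1518); the representative in [0, 1518) is 388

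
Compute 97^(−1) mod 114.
Apply the extended Euclidean algorithm to (114, 97), tracking rows (r, s, t) with s·114 + t·97 = r. Each division r_prev = q·r_cur + r_new produces the new row as (previous row) − q·(current row):
  row A: (114, 1, 0)   [1·114 + 0·97 = 114]
  row B: (97, 0, 1)   [0·114 + 1·97 = 97]
  114 = 1·97 + 17   → row C = row A − 1·row B = (17, 1, −1)   [check: 1·114 − 1·97 = 17]
  97 = 5·17 + 12   → row D = row B − 5·row C = (12, −5, 6)   [check: −5·114 + 6·97 = 12]
  17 = 1·12 + 5   → row E = row C − 1·row D = (5, 6, −7)   [check: 6·114 − 7·97 = 5]
  12 = 2·5 + 2   → row F = row D − 2·row E = (2, −17, 20)   [check: −17·114 + 20·97 = 2]
  5 = 2·2 + 1   → row G = row E − 2·row F = (1, 40, −47)   [check: 40·114 − 47·97 = 1]
  2 = 2·1 + 0   → remainder 0, stop. gcd = 1 (last nonzero row G).
The gcd is 1, so 97 is invertible mod 114. The last nonzero row gives 40·114 − 47·97 = 1, so t = −47. So 97^(−1) ≡ −47 ≡ 67 (mod 114). Verify: 97 · 67 = 6499 ≡ 1 (mod 114). ✓

Final answer: 97^(−1) ≡ 67 (mod 114)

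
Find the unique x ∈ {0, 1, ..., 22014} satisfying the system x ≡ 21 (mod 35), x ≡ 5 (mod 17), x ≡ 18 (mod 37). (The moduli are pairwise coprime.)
x ≡ 7196 (mod 22015); the representative in [0, 22015) is 7196

The moduli 35, 17, 37 are pairwise coprime, so by the CRT there is a unique solution mod 35·17·37 = 22015.
Solve by successive substitution. Start with x ≡ 21 (mod 35).
  Combine with x ≡ 5 (mod 17): write x = 21 + 35·t and require 21 + 35·t ≡ 5 (mod 17), i.e. 35·t ≡ 5 − 21 ≡ 1 (mod 17). Since 35^(−1) ≡ 1 (mod 17) (35 ≡ 1 (mod 17)), t ≡ 1·1 ≡ 1 (mod 17). So x ≡ 21 + 35·1 = 56 (mod 595).
  Combine with x ≡ 18 (mod 37): write x = 56 + 595·t and require 56 + 595·t ≡ 18 (mod 37), i.e. 595·t ≡ 18 − 56 ≡ 36 (mod 37). Since 595^(−1) ≡ 25 (mod 37) (595 ≡ 3 (mod 37)), t ≡ 25·36 ≡ 12 (mod 37). So x ≡ 56 + 595·12 = 7196 (mod 22015).
Unique solution in [0, 22015): x = 7196.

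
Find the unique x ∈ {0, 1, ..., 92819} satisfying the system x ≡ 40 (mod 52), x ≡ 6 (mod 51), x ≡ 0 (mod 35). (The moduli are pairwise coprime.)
x ≡ 75180 (mod 92820); the representative in [0, 92820) is 75180

The moduli 52, 51, 35 are pairwise coprime, so by the CRT there is a unique solution mod 52·51·35 = 92820.
Solve by successive substitution. Start with x ≡ 40 (mod 52).
  Combine with x ≡ 6 (mod 51): write x = 40 + 52·t and require 40 + 52·t ≡ 6 (mod 51), i.e. 52·t ≡ 6 − 40 ≡ 17 (mod 51). Since 52^(−1) ≡ 1 (mod 51) (52 ≡ 1 (mod 51)), t ≡ 1·17 ≡ 17 (mod 51). So x ≡ 40 + 52·17 = 924 (mod 2652).
  Combine with x ≡ 0 (mod 35): write x = 924 + 2652·t and require 924 + 2652·t ≡ 0 (mod 35), i.e. 2652·t ≡ 0 − 924 ≡ 21 (mod 35). Since 2652^(−1) ≡ 13 (mod 35) (2652 ≡ 27 (mod 35)), t ≡ 13·21 ≡ 28 (mod 35). So x ≡ 924 + 2652·28 = 75180 (mod 92820).
Unique solution in [0, 92820): x = 75180.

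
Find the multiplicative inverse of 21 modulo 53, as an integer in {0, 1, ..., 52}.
Apply the extended Euclidean algorithm to (53, 21), tracking rows (r, s, t) with s·53 + t·21 = r. Each division r_prev = q·r_cur + r_new produces the new row as (previous row) − q·(current row):
  row A: (53, 1, 0)   [1·53 + 0·21 = 53]
  row B: (21, 0, 1)   [0·53 + 1·21 = 21]
  53 = 2·21 + 11   → row C = row A − 2·row B = (11, 1, −2)   [check: 1·53 − 2·21 = 11]
  21 = 1·11 + 10   → row D = row B − 1·row C = (10, −1, 3)   [check: −1·53 + 3·21 = 10]
  11 = 1·10 + 1   → row E = row C − 1·row D = (1, 2, −5)   [check: 2·53 − 5·21 = 1]
  10 = 10·1 + 0   → remainder 0, stop. gcd = 1 (last nonzero row E).
The gcd is 1, so 21 is invertible mod 53. The last nonzero row gives 2·53 − 5·21 = 1, so t = −5. So 21^(−1) ≡ −5 ≡ 48 (mod 53). Verify: 21 · 48 = 1008 ≡ 1 (mod 53). ✓

Final answer: 21^(−1) ≡ 48 (mod 53)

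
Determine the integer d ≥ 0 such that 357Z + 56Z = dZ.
In the PID Z, (a, b) is generated by gcd(a, b). Compute gcd(357, 56) with the extended Euclidean algorithm, tracking rows (r, s, t) with s·357 + t·56 = r:
  row A: (357, 1, 0)   [1·357 + 0·56 = 357]
  row B: (56, 0, 1)   [0·357 + 1·56 = 56]
  357 = 6·56 + 21   → row C = row A − 6·row B = (21, 1, −6)   [check: 1·357 − 6·56 = 21]
  56 = 2·21 + 14   → row D = row B − 2·row C = (14, −2, 13)   [check: −2·357 + 13·56 = 14]
  21 = 1·14 + 7   → row E = row C − 1·row D = (7, 3, −19)   [check: 3·357 − 19·56 = 7]
  14 = 2·7 + 0   → remainder 0, stop. gcd = 7 (last nonzero row E).
So gcd(357, 56) = 7, with Bézout identity 3·357 − 19·56 = 7. Containment (⊇): the Bézout identity exhibits 7 as an element of (357, 56), giving (7) ⊆ (357, 56). Containment (⊆): since 7 | 357 and 7 | 56 (357 = 7·51, 56 = 7·8), every Z-linear combination of 357 and 56 is divisible by 7, so (357, 56) ⊆ (7). Therefore (357, 56) = (7), d = 7.

Final answer: (357, 56) = (7); d = 7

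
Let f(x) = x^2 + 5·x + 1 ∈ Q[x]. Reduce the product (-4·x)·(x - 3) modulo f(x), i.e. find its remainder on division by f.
a · b ≡ 32·x + 4 (mod f(x))

First multiply in Q[x] without reducing: a · b = -4·x^2 + 12·x. Now divide by f(x) = x^2 + 5·x + 1, eliminating the leading term at each step:
  leading term -4·x^2: subtract (-4)·f(x) = -4·x^2 - 20·x - 4, leaving 32·x + 4
The degree is now < 2, so this is the remainder. Hence a · b ≡ 32·x + 4 in Q[x]/(f).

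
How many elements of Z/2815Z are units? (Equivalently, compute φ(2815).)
Z/2815Z has φ(2815) = 2248 units

An element a ∈ Z/2815Z is a unit iff gcd(a, 2815) = 1, so the number of units is φ(2815). φ is multiplicative, with φ(p^e) = p^e − p^(e−1). Factorise 2815 = 5 · 563. Then
  φ(2815) = (5 − 1) · (563 − 1) = 4 · 562 = 2248.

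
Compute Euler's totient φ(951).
φ(951) = 632

φ is multiplicative, with φ(p^e) = p^e − p^(e−1). Factorise 951 = 3 · 317. Then
  φ(951) = (3 − 1) · (317 − 1) = 2 · 316 = 632.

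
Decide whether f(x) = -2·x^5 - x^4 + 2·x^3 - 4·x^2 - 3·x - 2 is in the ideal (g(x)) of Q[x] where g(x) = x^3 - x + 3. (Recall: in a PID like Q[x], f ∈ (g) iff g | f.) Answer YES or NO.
NO

In Q[x] the ideal (g) consists of all multiples of g, so f ∈ (g) iff g | f, i.e. iff the remainder of f on division by g is 0. Divide f by g (g is monic, so eliminate the leading term of the running remainder at each step):
  leading term -2·x^5: subtract (-2·x^2)·g(x) = -2·x^5 + 2·x^3 - 6·x^2, leaving -x^4 + 2·x^2 - 3·x - 2
  leading term -x^4: subtract (-x)·g(x) = -x^4 + x^2 - 3·x, leaving x^2 - 2
The remainder r(x) = x^2 - 2 ≠ 0 (and deg r < deg g), so g ∤ f, i.e. f ∉ (g).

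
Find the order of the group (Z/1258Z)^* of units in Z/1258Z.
|(Z/1258Z)^*| = 576

(Z/1258Z)^* consists of the classes a with gcd(a, 1258) = 1, so its order is φ(1258). φ is multiplicative, with φ(p^e) = p^e − p^(e−1). Factorise 1258 = 2 · 17 · 37. Then
  φ(1258) = (2 − 1) · (17 − 1) · (37 − 1) = 1 · 16 · 36 = 576.
Thus |(Z/1258Z)^*| = 576.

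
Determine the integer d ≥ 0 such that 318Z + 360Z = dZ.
(318, 360) = (6); d = 6

In the PID Z, (a, b) is generated by gcd(a, b). Compute gcd(360, 318) with the extended Euclidean algorithm, tracking rows (r, s, t) with s·360 + t·318 = r:
  row A: (360, 1, 0)   [1·360 + 0·318 = 360]
  row B: (318, 0, 1)   [0·360 + 1·318 = 318]
  360 = 1·318 + 42   → row C = row A − 1·row B = (42, 1, −1)   [check: 1·360 − 1·318 = 42]
  318 = 7·42 + 24   → row D = row B − 7·row C = (24, −7, 8)   [check: −7·360 + 8·318 = 24]
  42 = 1·24 + 18   → row E = row C − 1·row D = (18, 8, −9)   [check: 8·360 − 9·318 = 18]
  24 = 1·18 + 6   → row F = row D − 1·row E = (6, −15, 17)   [check: −15·360 + 17·318 = 6]
  18 = 3·6 + 0   → remainder 0, stop. gcd = 6 (last nonzero row F).
So gcd(318, 360) = 6, with Bézout identity −15·360 + 17·318 = 6. Containment (⊇): the Bézout identity exhibits 6 as an element of (318, 360), giving (6) ⊆ (318, 360). Containment (⊆): since 6 | 318 and 6 | 360 (318 = 6·53, 360 = 6·60), every Z-linear combination of 318 and 360 is divisible by 6, so (318, 360) ⊆ (6). Therefore (318, 360) = (6), d = 6.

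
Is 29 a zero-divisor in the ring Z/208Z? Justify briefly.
gcd(29, 208) = 1, so 29 is a unit in Z/208Z (it has a multiplicative inverse). A unit cannot be a zero-divisor: if 29·b ≡ 0 then multiplying both sides by 29^(−1) gives b ≡ 0. So 29 is not a zero-divisor.

Final answer: NO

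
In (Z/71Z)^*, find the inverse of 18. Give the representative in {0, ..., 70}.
18^(−1) ≡ 4 (mod 71)

Apply the extended Euclidean algorithm to (71, 18), tracking rows (r, s, t) with s·71 + t·18 = r. Each division r_prev = q·r_cur + r_new produces the new row as (previous row) − q·(current row):
  row A: (71, 1, 0)   [1·71 + 0·18 = 71]
  row B: (18, 0, 1)   [0·71 + 1·18 = 18]
  71 = 3·18 + 17   → row C = row A − 3·row B = (17, 1, −3)   [check: 1·71 − 3·18 = 17]
  18 = 1·17 + 1   → row D = row B − 1·row C = (1, −1, 4)   [check: −1·71 + 4·18 = 1]
  17 = 17·1 + 0   → remainder 0, stop. gcd = 1 (last nonzero row D).
The gcd is 1, so 18 is invertible mod 71. The last nonzero row gives −1·71 + 4·18 = 1, so t = 4. So 18^(−1) ≡ 4 (mod 71). Verify: 18 · 4 = 72 ≡ 1 (mod 71). ✓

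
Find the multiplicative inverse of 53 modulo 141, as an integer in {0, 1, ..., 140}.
53^(−1) ≡ 8 (mod 141)

Apply the extended Euclidean algorithm to (141, 53), tracking rows (r, s, t) with s·141 + t·53 = r. Each division r_prev = q·r_cur + r_new produces the new row as (previous row) − q·(current row):
  row A: (141, 1, 0)   [1·141 + 0·53 = 141]
  row B: (53, 0, 1)   [0·141 + 1·53 = 53]
  141 = 2·53 + 35   → row C = row A − 2·row B = (35, 1, −2)   [check: 1·141 − 2·53 = 35]
  53 = 1·35 + 18   → row D = row B − 1·row C = (18, −1, 3)   [check: −1·141 + 3·53 = 18]
  35 = 1·18 + 17   → row E = row C − 1·row D = (17, 2, −5)   [check: 2·141 − 5·53 = 17]
  18 = 1·17 + 1   → row F = row D − 1·row E = (1, −3, 8)   [check: −3·141 + 8·53 = 1]
  17 = 17·1 + 0   → remainder 0, stop. gcd = 1 (last nonzero row F).
The gcd is 1, so 53 is invertible mod 141. The last nonzero row gives −3·141 + 8·53 = 1, so t = 8. So 53^(−1) ≡ 8 (mod 141). Verify: 53 · 8 = 424 ≡ 1 (mod 141). ✓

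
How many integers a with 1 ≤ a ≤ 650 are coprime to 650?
240

The number of a ∈ {1, ..., 650} with gcd(a, 650) = 1 is by definition Euler's totient φ(650). φ is multiplicative, with φ(p^e) = p^e − p^(e−1). Factorise 650 = 2 · 5^2 · 13. Then
  φ(650) = (2 − 1) · (5^2 − 5^1) · (13 − 1) = 1 · 20 · 12 = 240.
So there are 240 such integers.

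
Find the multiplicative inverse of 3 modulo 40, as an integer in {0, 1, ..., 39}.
3^(−1) ≡ 27 (mod 40)

Apply the extended Euclidean algorithm to (40, 3), tracking rows (r, s, t) with s·40 + t·3 = r. Each division r_prev = q·r_cur + r_new produces the new row as (previous row) − q·(current row):
  row A: (40, 1, 0)   [1·40 + 0·3 = 40]
  row B: (3, 0, 1)   [0·40 + 1·3 = 3]
  40 = 13·3 + 1   → row C = row A − 13·row B = (1, 1, −13)   [check: 1·40 − 13·3 = 1]
  3 = 3·1 + 0   → remainder 0, stop. gcd = 1 (last nonzero row C).
The gcd is 1, so 3 is invertible mod 40. The last nonzero row gives 1·40 − 13·3 = 1, so t = −13. So 3^(−1) ≡ −13 ≡ 27 (mod 40). Verify: 3 · 27 = 81 ≡ 1 (mod 40). ✓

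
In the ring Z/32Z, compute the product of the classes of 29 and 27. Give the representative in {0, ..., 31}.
15

Both factors are already reduced mod 32. 29 · 27 = 783. Dividing by 32: 783 = 24·32 + 15. So (29 · 27) mod 32 = 15.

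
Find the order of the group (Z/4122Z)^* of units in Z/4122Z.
(Z/4122Z)^* consists of the classes a with gcd(a, 4122) = 1, so its order is φ(4122). φ is multiplicative, with φ(p^e) = p^e − p^(e−1). Factorise 4122 = 2 · 3^2 · 229. Then
  φ(4122) = (2 − 1) · (3^2 − 3^1) · (229 − 1) = 1 · 6 · 228 = 1368.
Thus |(Z/4122Z)^*| = 1368.

Final answer: |(Z/4122Z)^*| = 1368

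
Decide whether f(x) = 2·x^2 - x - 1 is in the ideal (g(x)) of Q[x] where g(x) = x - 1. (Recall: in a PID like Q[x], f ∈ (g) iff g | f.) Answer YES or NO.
In Q[x] the ideal (g) consists of all multiples of g, so f ∈ (g) iff g | f, i.e. iff the remainder of f on division by g is 0. Divide f by g (g is monic, so eliminate the leading term of the running remainder at each step):
  leading term 2·x^2: subtract (2·x)·g(x) = 2·x^2 - 2·x, leaving x - 1
  leading term x: subtract (1)·g(x) = x - 1, leaving 0
The remainder is 0, so f(x) = g(x) · h(x) with h(x) = 2·x + 1. Hence g | f, i.e. f ∈ (g).

Final answer: YES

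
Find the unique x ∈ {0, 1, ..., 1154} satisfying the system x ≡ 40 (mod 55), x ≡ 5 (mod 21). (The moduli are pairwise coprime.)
x ≡ 425 (mod 1155); the representative in [0, 1155) is 425

The moduli 55, 21 are pairwise coprime, so by the CRT there is a unique solution mod 55·21 = 1155.
Solve by successive substitution. Start with x ≡ 40 (mod 55).
  Combine with x ≡ 5 (mod 21): write x = 40 + 55·t and require 40 + 55·t ≡ 5 (mod 21), i.e. 55·t ≡ 5 − 40 ≡ 7 (mod 21). Since 55^(−1) ≡ 13 (mod 21) (55 ≡ 13 (mod 21)), t ≡ 13·7 ≡ 7 (mod 21). So x ≡ 40 + 55·7 = 425 (mod 1155).
Unique solution in [0, 1155): x = 425.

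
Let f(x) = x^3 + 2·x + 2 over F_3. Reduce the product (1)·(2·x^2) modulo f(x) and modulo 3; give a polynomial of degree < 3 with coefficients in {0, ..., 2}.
a · b ≡ 2·x^2 (mod f(x))

Multiply as integer polynomials: a · b = 2·x^2. Reducing coefficients mod 3: a · b ≡ 2·x^2. This already has degree < 3, so no reduction by f is needed. Hence a · b ≡ 2·x^2 in F_3[x]/(f).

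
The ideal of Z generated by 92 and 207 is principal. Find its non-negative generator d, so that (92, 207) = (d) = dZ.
(92, 207) = (23); d = 23

In the PID Z, (a, b) is generated by gcd(a, b). Compute gcd(207, 92) with the extended Euclidean algorithm, tracking rows (r, s, t) with s·207 + t·92 = r:
  row A: (207, 1, 0)   [1·207 + 0·92 = 207]
  row B: (92, 0, 1)   [0·207 + 1·92 = 92]
  207 = 2·92 + 23   → row C = row A − 2·row B = (23, 1, −2)   [check: 1·207 − 2·92 = 23]
  92 = 4·23 + 0   → remainder 0, stop. gcd = 23 (last nonzero row C).
So gcd(92, 207) = 23, with Bézout identity 1·207 − 2·92 = 23. Containment (⊇): the Bézout identity exhibits 23 as an element of (92, 207), giving (23) ⊆ (92, 207). Containment (⊆): since 23 | 92 and 23 | 207 (92 = 23·4, 207 = 23·9), every Z-linear combination of 92 and 207 is divisible by 23, so (92, 207) ⊆ (23). Therefore (92, 207) = (23), d = 23.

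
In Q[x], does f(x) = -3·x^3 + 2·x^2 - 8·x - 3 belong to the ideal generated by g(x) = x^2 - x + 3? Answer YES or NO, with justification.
YES

In Q[x] the ideal (g) consists of all multiples of g, so f ∈ (g) iff g | f, i.e. iff the remainder of f on division by g is 0. Divide f by g (g is monic, so eliminate the leading term of the running remainder at each step):
  leading term -3·x^3: subtract (-3·x)·g(x) = -3·x^3 + 3·x^2 - 9·x, leaving -x^2 + x - 3
  leading term -x^2: subtract (-1)·g(x) = -x^2 + x - 3, leaving 0
The remainder is 0, so f(x) = g(x) · h(x) with h(x) = -3·x - 1. Hence g | f, i.e. f ∈ (g).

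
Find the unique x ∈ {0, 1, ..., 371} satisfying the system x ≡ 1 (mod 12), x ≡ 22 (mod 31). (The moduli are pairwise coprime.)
x ≡ 301 (mod 372); the representative in [0, 372) is 301

The moduli 12, 31 are pairwise coprime, so by the CRT there is a unique solution mod 12·31 = 372.
Solve by successive substitution. Start with x ≡ 1 (mod 12).
  Combine with x ≡ 22 (mod 31): write x = 1 + 12·t and require 1 + 12·t ≡ 22 (mod 31), i.e. 12·t ≡ 22 − 1 ≡ 21 (mod 31). Since 12^(−1) ≡ 13 (mod 31), t ≡ 13·21 ≡ 25 (mod 31). So x ≡ 1 + 12·25 = 301 (mod 372).
Unique solution in [0, 372): x = 301.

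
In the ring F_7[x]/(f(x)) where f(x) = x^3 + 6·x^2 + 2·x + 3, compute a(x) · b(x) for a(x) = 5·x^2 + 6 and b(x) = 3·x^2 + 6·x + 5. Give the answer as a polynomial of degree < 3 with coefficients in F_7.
a · b ≡ 2·x^2 + 6·x (mod f(x))

Multiply as integer polynomials: a · b = 15·x^4 + 30·x^3 + 43·x^2 + 36·x + 30. Reducing coefficients mod 7: a · b ≡ x^4 + 2·x^3 + x^2 + x + 2. Now divide by f(x) = x^3 + 6·x^2 + 2·x + 3 in F_7[x], eliminating the leading term at each step:
  leading term x^4: subtract (x)·f(x) = x^4 + 6·x^3 + 2·x^2 + 3·x, leaving 3·x^3 + 6·x^2 + 5·x + 2 (coefficients mod 7)
  leading term 3·x^3: subtract (3)·f(x) = 3·x^3 + 4·x^2 + 6·x + 2, leaving 2·x^2 + 6·x (coefficients mod 7)
The degree is now < 3, so this is the remainder. Hence a · b ≡ 2·x^2 + 6·x in F_7[x]/(f).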